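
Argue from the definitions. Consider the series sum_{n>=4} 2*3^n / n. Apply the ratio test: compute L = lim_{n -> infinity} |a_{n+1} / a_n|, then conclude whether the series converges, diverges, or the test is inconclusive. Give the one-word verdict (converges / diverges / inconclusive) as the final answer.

Let a_n denote the general term. Form the ratio a_{n+1}/a_n and simplify:
a_{n+1}/a_n = 3*n/(n + 1)
Take the limit as n -> infinity: L = 3.
Since L = 3 > 1 (or L = infinity), the ratio test implies the series diverges.

diverges


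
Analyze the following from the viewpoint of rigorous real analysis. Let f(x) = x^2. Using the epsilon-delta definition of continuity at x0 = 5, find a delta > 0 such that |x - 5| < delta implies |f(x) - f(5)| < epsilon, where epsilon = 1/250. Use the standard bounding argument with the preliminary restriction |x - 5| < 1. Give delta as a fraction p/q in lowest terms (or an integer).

Factor: |x^2 - (5)^2| = |x - 5| * |x + 5|.
Impose |x - 5| < 1 first. Then |x + 5| = |(x - 5) + 2*(5)| <= |x - 5| + 2*|5| < 1 + 10 = 11.
So |x^2 - (5)^2| < delta * 11.
We need delta * 11 <= 1/250, i.e. delta <= 1/250/11 = 1/2750.
Since 1/2750 < 1, this is tighter than 1; take delta = 1/2750.
So delta = 1/2750 works.

1/2750


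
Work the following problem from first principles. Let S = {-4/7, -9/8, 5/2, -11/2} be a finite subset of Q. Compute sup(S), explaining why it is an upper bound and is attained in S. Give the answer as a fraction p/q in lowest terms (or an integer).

S is finite, so sup(S) = max(S).
Sorted decreasing:
5/2, -4/7, -9/8, -11/2
The extremum is 5/2.
For every x in S, x <= 5/2. And 5/2 is in S, so it is attained.
Therefore sup(S) = 5/2.

5/2


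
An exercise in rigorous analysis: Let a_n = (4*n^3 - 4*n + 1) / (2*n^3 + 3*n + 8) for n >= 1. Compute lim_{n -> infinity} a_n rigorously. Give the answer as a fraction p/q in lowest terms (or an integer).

Divide numerator and denominator by n^3, the highest power:
numerator / n^3 = 4 - 4/n^2 + n^(-3)
denominator / n^3 = 2 + 3/n^2 + 8/n^3
As n -> infinity, all terms of the form c/n^k (k >= 1) tend to 0.
So numerator / n^3 -> 4 and denominator / n^3 -> 2.
Therefore lim a_n = 2.

2


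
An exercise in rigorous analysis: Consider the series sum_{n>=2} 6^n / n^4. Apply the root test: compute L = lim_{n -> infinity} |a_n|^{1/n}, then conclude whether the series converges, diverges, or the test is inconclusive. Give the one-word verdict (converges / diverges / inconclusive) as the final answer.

Let a_n denote the general term. Form |a_n|^(1/n) and simplify:
|a_n|^(1/n) = 6/n^(4/n)
Take the limit as n -> infinity: L = 6.
Since L = 6 > 1, the root test implies divergence.

diverges


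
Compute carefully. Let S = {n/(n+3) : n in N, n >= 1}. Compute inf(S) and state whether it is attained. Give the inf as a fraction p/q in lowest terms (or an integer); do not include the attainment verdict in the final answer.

Analysis:
- Values: 1/4, 2/5, 1/2, 4/7, ... strictly increasing.
- Minimum is 1/4 (n=1); inf = 1/4 (attained).
- n/(n+3) = 1 - 3/(n+3) -> 1 from below as n -> infinity, and never equals 1.
- So sup = 1 (not attained).
Conclusion: inf(S) = 1/4, attained in S.

1/4


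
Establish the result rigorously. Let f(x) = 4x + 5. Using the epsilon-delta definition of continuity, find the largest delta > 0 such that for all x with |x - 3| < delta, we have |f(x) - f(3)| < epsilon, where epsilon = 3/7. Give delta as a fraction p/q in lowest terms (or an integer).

We compute f(3) = 4*(3) + 5 = 17.
|f(x) - f(3)| = |4x + 5 - (17)| = |4(x - 3)| = 4|x - 3|.
We need 4|x - 3| < 3/7, i.e. |x - 3| < 3/7 / 4 = 3/28.
So any delta <= 3/28 works. Conversely, if delta > 3/28, then x = 3 + 3/28 satisfies |x - 3| = 3/28 < delta but |f(x) - f(3)| = 4 * 3/28 = 3/7, which is not < 3/7; so no larger delta works.
Hence the largest such delta is 3/28.

3/28


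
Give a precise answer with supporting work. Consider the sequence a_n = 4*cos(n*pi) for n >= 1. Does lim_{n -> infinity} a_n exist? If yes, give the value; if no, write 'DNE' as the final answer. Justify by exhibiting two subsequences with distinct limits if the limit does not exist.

Examine the behaviour of a_n along subsequences.
cos(n*pi) = (-1)^n, so a_n = 4*(-1)^n. a_{2k} = 4 -> 4. a_{2k+1} = -4 -> -4.
Since these two subsequential limits are 4 and -4, distinct, the full sequence cannot converge (a convergent sequence has all subsequences tending to the same limit). So lim a_n does not exist.

DNE


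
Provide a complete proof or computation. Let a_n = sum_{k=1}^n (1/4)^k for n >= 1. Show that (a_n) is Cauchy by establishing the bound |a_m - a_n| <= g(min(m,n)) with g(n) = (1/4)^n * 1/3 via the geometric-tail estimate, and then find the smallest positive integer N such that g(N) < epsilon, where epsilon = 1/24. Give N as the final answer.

For m > n >= 1: |a_m - a_n| = sum_{k=n+1}^m (1/4)^k < sum_{k=n+1}^infinity (1/4)^k = (1/4)^(n+1) / (1 - 1/4) = (1/4)^n * (1/4) * (4/3) = (1/4)^n * 1/3.
So g(n) = (1/4)^n / 3. Since g(n) -> 0, (a_n) is Cauchy.
Now solve g(N) < 1/24: (1/4)^N / 3 < 1/24 <=> 4^N > 1 / (3 * 1/24) = 8.
Check powers of 4: 4^1 = 4 <= 8, 4^2 = 16 > 8.
So the smallest such N is 2. Check: g(2) = 1/(3 * 16) = 1/48 < 1/24.

2


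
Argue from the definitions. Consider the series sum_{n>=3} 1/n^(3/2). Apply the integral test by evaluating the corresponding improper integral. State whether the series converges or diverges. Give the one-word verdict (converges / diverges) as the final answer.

Let f(x) = x^(-3/2). Then f is positive, continuous, and decreasing on [3, infinity), so the integral test applies.
Compute the improper integral int_{3}^infinity f(x) dx:
  antiderivative F(x) = -2/sqrt(x).
  As x -> infinity, F(x) -> 0 (since p = 3/2 > 1).
  So int = F(infinity) - F(3) = 0 - (-2*sqrt(3)/3) = 2*sqrt(3)/3.
  Finite, so by the integral test, the series converges.

converges


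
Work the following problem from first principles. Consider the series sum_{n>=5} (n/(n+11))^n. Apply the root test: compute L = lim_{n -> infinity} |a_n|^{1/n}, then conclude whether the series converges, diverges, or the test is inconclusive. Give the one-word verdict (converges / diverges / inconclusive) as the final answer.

Let a_n denote the general term. Form |a_n|^(1/n) and simplify:
|a_n|^(1/n) = n/(n + 11)
Take the limit as n -> infinity: L = 1.
Since L = 1, the root test is inconclusive. (In fact a_n = (n/(n+11))^n -> e^(-11) != 0, so the nth-term test shows divergence; but the root test itself gives no conclusion.)

inconclusive


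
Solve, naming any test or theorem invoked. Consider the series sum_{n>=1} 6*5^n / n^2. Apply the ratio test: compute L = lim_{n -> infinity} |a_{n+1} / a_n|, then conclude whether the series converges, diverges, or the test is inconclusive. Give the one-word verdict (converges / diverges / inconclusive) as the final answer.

Let a_n denote the general term. Form the ratio a_{n+1}/a_n and simplify:
a_{n+1}/a_n = 5*n^2/(n + 1)^2
Take the limit as n -> infinity: L = 5.
Since L = 5 > 1 (or L = infinity), the ratio test implies the series diverges.

diverges


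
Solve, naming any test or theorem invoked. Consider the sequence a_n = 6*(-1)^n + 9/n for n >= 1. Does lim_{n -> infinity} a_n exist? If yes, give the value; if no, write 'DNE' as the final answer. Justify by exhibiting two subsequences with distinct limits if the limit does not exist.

Examine the behaviour of a_n along subsequences.
a_{2k} = 6 + 9/(2k) -> 6. a_{2k+1} = -6 + 9/(2k+1) -> -6.
Since these two subsequential limits are 6 and -6, distinct, the full sequence cannot converge (a convergent sequence has all subsequences tending to the same limit). So lim a_n does not exist.

DNE


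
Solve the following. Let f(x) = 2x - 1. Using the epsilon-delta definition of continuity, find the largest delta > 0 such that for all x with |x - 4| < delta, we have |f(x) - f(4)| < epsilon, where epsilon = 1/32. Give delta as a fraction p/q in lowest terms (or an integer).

We compute f(4) = 2*(4) - 1 = 7.
|f(x) - f(4)| = |2x - 1 - (7)| = |2(x - 4)| = 2|x - 4|.
We need 2|x - 4| < 1/32, i.e. |x - 4| < 1/32 / 2 = 1/64.
So any delta <= 1/64 works. Conversely, if delta > 1/64, then x = 4 + 1/64 satisfies |x - 4| = 1/64 < delta but |f(x) - f(4)| = 2 * 1/64 = 1/32, which is not < 1/32; so no larger delta works.
Hence the largest such delta is 1/64.

1/64


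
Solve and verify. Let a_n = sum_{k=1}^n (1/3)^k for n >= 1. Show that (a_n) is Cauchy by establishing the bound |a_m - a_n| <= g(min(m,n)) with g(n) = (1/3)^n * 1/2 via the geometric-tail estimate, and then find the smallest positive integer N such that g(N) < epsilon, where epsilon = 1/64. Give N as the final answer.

For m > n >= 1: |a_m - a_n| = sum_{k=n+1}^m (1/3)^k < sum_{k=n+1}^infinity (1/3)^k = (1/3)^(n+1) / (1 - 1/3) = (1/3)^n * (1/3) * (3/2) = (1/3)^n * 1/2.
So g(n) = (1/3)^n / 2. Since g(n) -> 0, (a_n) is Cauchy.
Now solve g(N) < 1/64: (1/3)^N / 2 < 1/64 <=> 3^N > 1 / (2 * 1/64) = 32.
Check powers of 3: 3^3 = 27 <= 32, 3^4 = 81 > 32.
So the smallest such N is 4. Check: g(4) = 1/(2 * 81) = 1/162 < 1/64.

4


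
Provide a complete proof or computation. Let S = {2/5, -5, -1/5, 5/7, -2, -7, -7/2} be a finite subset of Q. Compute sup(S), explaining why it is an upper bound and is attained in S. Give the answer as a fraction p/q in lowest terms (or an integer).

S is finite, so sup(S) = max(S).
Sorted decreasing:
5/7, 2/5, -1/5, -2, -7/2, -5, -7
The extremum is 5/7.
For every x in S, x <= 5/7. And 5/7 is in S, so it is attained.
Therefore sup(S) = 5/7.

5/7


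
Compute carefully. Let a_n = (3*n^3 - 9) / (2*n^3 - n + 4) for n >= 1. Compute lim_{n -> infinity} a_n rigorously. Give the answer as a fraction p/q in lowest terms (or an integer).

Divide numerator and denominator by n^3, the highest power:
numerator / n^3 = 3 - 9/n^3
denominator / n^3 = 2 - 1/n^2 + 4/n^3
As n -> infinity, all terms of the form c/n^k (k >= 1) tend to 0.
So numerator / n^3 -> 3 and denominator / n^3 -> 2.
Therefore lim a_n = 3/2.

3/2


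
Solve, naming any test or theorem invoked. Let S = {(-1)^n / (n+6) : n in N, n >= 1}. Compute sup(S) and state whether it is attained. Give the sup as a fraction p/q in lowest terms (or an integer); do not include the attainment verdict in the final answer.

Analysis:
- Values: -1/7, 1/8, -1/9, 1/10, -1/11, ...
- Positive terms (even n): 1/(2+6), 1/(4+6), ... decreasing -> max = 1/8 (n=2).
- Negative terms (odd n): -1/(1+6), -1/(3+6), ... increasing -> min = -1/7 (n=1).
- So sup = 1/8 (attained at n=2); inf = -1/7 (attained at n=1).
Conclusion: sup(S) = 1/8, attained in S.

1/8


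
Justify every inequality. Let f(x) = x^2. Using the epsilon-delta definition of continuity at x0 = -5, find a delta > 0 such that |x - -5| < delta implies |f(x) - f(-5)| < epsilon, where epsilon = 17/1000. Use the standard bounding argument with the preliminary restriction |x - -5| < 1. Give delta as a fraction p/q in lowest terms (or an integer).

Factor: |x^2 - (-5)^2| = |x - -5| * |x + -5|.
Impose |x - -5| < 1 first. Then |x + -5| = |(x - -5) + 2*(-5)| <= |x - -5| + 2*|-5| < 1 + 10 = 11.
So |x^2 - (-5)^2| < delta * 11.
We need delta * 11 <= 17/1000, i.e. delta <= 17/1000/11 = 17/11000.
Since 17/11000 < 1, this is tighter than 1; take delta = 17/11000.
So delta = 17/11000 works.

17/11000


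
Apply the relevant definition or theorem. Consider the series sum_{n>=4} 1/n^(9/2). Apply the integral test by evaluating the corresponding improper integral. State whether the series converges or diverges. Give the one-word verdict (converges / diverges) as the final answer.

Let f(x) = x^(-9/2). Then f is positive, continuous, and decreasing on [4, infinity), so the integral test applies.
Compute the improper integral int_{4}^infinity f(x) dx:
  antiderivative F(x) = -2/(7*x^(7/2)).
  As x -> infinity, F(x) -> 0 (since p = 9/2 > 1).
  So int = F(infinity) - F(4) = 0 - (-1/448) = 1/448.
  Finite, so by the integral test, the series converges.

converges


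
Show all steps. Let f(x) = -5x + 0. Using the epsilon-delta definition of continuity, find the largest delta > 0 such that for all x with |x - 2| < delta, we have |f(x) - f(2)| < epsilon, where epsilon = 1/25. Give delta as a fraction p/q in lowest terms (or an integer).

We compute f(2) = -5*(2) + 0 = -10.
|f(x) - f(2)| = |-5x + 0 - (-10)| = |-5(x - 2)| = 5|x - 2|.
We need 5|x - 2| < 1/25, i.e. |x - 2| < 1/25 / 5 = 1/125.
So any delta <= 1/125 works. Conversely, if delta > 1/125, then x = 2 + 1/125 satisfies |x - 2| = 1/125 < delta but |f(x) - f(2)| = 5 * 1/125 = 1/25, which is not < 1/25; so no larger delta works.
Hence the largest such delta is 1/125.

1/125


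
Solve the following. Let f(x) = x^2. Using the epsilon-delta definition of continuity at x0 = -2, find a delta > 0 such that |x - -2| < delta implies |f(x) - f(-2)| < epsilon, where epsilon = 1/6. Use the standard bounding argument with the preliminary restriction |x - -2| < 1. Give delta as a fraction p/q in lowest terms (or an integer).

Factor: |x^2 - (-2)^2| = |x - -2| * |x + -2|.
Impose |x - -2| < 1 first. Then |x + -2| = |(x - -2) + 2*(-2)| <= |x - -2| + 2*|-2| < 1 + 4 = 5.
So |x^2 - (-2)^2| < delta * 5.
We need delta * 5 <= 1/6, i.e. delta <= 1/6/5 = 1/30.
Since 1/30 < 1, this is tighter than 1; take delta = 1/30.
So delta = 1/30 works.

1/30


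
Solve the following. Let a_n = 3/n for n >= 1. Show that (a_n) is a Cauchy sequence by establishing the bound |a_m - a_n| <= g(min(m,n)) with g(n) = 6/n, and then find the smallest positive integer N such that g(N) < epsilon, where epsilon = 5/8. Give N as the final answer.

For any m, n >= 1, by the triangle inequality:
|a_m - a_n| = |3/m - 3/n| <= 3*1/m + 3*1/n <= 6/min(m,n).
So g(n) = 6/n bounds the Cauchy difference. Since g(n) -> 0, (a_n) is Cauchy.
Now solve g(N) < 5/8: 6/N < 5/8 <=> N > 6 / (5/8) = 48/5.
The smallest integer strictly greater than 48/5 is N = 10.
Check: g(10) = 6/10 = 3/5 < 5/8; g(9) = 2/3 >= 5/8. So N = 10.

10


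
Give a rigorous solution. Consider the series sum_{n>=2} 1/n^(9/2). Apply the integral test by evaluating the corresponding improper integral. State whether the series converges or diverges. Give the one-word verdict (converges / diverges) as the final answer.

Let f(x) = x^(-9/2). Then f is positive, continuous, and decreasing on [2, infinity), so the integral test applies.
Compute the improper integral int_{2}^infinity f(x) dx:
  antiderivative F(x) = -2/(7*x^(7/2)).
  As x -> infinity, F(x) -> 0 (since p = 9/2 > 1).
  So int = F(infinity) - F(2) = 0 - (-sqrt(2)/56) = sqrt(2)/56.
  Finite, so by the integral test, the series converges.

converges


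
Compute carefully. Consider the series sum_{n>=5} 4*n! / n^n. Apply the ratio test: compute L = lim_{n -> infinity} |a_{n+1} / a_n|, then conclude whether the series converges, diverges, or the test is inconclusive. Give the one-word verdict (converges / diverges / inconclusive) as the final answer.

Let a_n denote the general term. Form the ratio a_{n+1}/a_n and simplify:
a_{n+1}/a_n = (n/(n + 1))^n
Take the limit as n -> infinity: L = exp(-1).
Since L = exp(-1) < 1, the ratio test implies the series converges.

converges


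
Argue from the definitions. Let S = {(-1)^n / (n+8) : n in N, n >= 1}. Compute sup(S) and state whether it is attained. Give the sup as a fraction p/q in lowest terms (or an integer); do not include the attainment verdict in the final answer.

Analysis:
- Values: -1/9, 1/10, -1/11, 1/12, -1/13, ...
- Positive terms (even n): 1/(2+8), 1/(4+8), ... decreasing -> max = 1/10 (n=2).
- Negative terms (odd n): -1/(1+8), -1/(3+8), ... increasing -> min = -1/9 (n=1).
- So sup = 1/10 (attained at n=2); inf = -1/9 (attained at n=1).
Conclusion: sup(S) = 1/10, attained in S.

1/10


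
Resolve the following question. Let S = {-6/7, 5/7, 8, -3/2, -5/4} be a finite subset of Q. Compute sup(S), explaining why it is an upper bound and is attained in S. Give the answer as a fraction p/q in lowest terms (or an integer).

S is finite, so sup(S) = max(S).
Sorted decreasing:
8, 5/7, -6/7, -5/4, -3/2
The extremum is 8.
For every x in S, x <= 8. And 8 is in S, so it is attained.
Therefore sup(S) = 8.

8


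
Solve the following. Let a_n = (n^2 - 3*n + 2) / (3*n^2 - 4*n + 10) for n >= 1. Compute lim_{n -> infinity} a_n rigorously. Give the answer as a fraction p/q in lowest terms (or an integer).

Divide numerator and denominator by n^2, the highest power:
numerator / n^2 = 1 - 3/n + 2/n^2
denominator / n^2 = 3 - 4/n + 10/n^2
As n -> infinity, all terms of the form c/n^k (k >= 1) tend to 0.
So numerator / n^2 -> 1 and denominator / n^2 -> 3.
Therefore lim a_n = 1/3.

1/3


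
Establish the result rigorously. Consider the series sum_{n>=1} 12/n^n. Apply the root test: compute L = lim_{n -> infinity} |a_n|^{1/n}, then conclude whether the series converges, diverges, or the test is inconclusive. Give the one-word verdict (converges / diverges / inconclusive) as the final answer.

Let a_n denote the general term. Form |a_n|^(1/n) and simplify:
|a_n|^(1/n) = 12^(1/n)/n
Take the limit as n -> infinity: L = 0.
Since L = 0 < 1, the root test implies convergence.

converges


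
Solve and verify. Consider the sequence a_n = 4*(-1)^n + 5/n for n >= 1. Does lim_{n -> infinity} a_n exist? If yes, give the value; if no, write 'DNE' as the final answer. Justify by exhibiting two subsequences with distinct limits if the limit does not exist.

Examine the behaviour of a_n along subsequences.
a_{2k} = 4 + 5/(2k) -> 4. a_{2k+1} = -4 + 5/(2k+1) -> -4.
Since these two subsequential limits are 4 and -4, distinct, the full sequence cannot converge (a convergent sequence has all subsequences tending to the same limit). So lim a_n does not exist.

DNE


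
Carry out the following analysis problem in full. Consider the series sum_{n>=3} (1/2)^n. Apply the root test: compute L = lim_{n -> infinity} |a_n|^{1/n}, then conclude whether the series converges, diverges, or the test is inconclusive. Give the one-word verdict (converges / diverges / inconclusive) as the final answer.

Let a_n denote the general term. Form |a_n|^(1/n) and simplify:
|a_n|^(1/n) = 1/2
Take the limit as n -> infinity: L = 1/2.
Since L = 1/2 < 1, the root test implies convergence.

converges


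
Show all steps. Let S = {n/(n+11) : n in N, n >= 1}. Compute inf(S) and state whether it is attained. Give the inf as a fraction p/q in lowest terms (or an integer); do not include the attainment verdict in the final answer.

Analysis:
- Values: 1/12, 2/13, 3/14, 4/15, ... strictly increasing.
- Minimum is 1/12 (n=1); inf = 1/12 (attained).
- n/(n+11) = 1 - 11/(n+11) -> 1 from below as n -> infinity, and never equals 1.
- So sup = 1 (not attained).
Conclusion: inf(S) = 1/12, attained in S.

1/12


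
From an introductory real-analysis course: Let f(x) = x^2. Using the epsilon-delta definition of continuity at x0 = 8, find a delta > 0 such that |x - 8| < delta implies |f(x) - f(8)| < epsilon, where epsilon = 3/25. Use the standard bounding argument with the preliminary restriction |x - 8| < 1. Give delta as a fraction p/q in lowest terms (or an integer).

Factor: |x^2 - (8)^2| = |x - 8| * |x + 8|.
Impose |x - 8| < 1 first. Then |x + 8| = |(x - 8) + 2*(8)| <= |x - 8| + 2*|8| < 1 + 16 = 17.
So |x^2 - (8)^2| < delta * 17.
We need delta * 17 <= 3/25, i.e. delta <= 3/25/17 = 3/425.
Since 3/425 < 1, this is tighter than 1; take delta = 3/425.
So delta = 3/425 works.

3/425


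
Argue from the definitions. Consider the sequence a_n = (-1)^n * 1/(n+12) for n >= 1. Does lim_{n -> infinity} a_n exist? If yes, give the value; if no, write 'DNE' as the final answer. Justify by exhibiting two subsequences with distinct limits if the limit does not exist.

Examine the behaviour of a_n along subsequences.
Even-n subsequence a_{2k} = 1/(2k+12) -> 0. Odd-n subsequence a_{2k+1} = -1/(2k+13) -> 0. Both tend to 0, which suggests the limit is 0; verify directly.
|a_n - 0| = 1/(n+12) < 1/n for every n >= 1.
Given epsilon > 0, choose a positive integer N > 1/epsilon. Then for all n >= N, |a_n| < 1/n <= 1/N < epsilon.
So by the definition of the limit, lim a_n exists and equals 0.

0


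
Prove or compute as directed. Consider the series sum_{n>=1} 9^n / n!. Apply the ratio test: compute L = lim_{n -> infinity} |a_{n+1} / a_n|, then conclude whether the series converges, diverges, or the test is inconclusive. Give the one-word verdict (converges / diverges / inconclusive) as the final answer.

Let a_n denote the general term. Form the ratio a_{n+1}/a_n and simplify:
a_{n+1}/a_n = 9/(n + 1)
Take the limit as n -> infinity: L = 0.
Since L = 0 < 1, the ratio test implies the series converges.

converges


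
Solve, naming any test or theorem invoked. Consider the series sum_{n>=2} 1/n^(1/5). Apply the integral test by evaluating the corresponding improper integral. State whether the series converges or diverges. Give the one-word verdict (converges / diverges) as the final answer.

Let f(x) = x^(-1/5). Then f is positive, continuous, and decreasing on [2, infinity), so the integral test applies.
Compute the improper integral int_{2}^infinity f(x) dx:
  antiderivative F(x) = 5*x^(4/5)/4.
  As x -> infinity, F(x) -> infinity (since p = 1/5 < 1).
  So the integral diverges. By the integral test, the series diverges.

diverges


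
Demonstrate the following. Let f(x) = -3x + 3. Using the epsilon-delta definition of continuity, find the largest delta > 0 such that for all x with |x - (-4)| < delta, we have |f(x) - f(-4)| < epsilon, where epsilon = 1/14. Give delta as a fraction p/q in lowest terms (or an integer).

We compute f(-4) = -3*(-4) + 3 = 15.
|f(x) - f(-4)| = |-3x + 3 - (15)| = |-3(x - (-4))| = 3|x - (-4)|.
We need 3|x - (-4)| < 1/14, i.e. |x - (-4)| < 1/14 / 3 = 1/42.
So any delta <= 1/42 works. Conversely, if delta > 1/42, then x = -4 + 1/42 satisfies |x - (-4)| = 1/42 < delta but |f(x) - f(-4)| = 3 * 1/42 = 1/14, which is not < 1/14; so no larger delta works.
Hence the largest such delta is 1/42.

1/42


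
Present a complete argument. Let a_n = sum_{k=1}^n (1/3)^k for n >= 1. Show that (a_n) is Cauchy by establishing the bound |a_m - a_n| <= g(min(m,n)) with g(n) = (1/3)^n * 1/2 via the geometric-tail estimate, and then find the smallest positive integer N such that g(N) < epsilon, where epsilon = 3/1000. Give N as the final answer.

For m > n >= 1: |a_m - a_n| = sum_{k=n+1}^m (1/3)^k < sum_{k=n+1}^infinity (1/3)^k = (1/3)^(n+1) / (1 - 1/3) = (1/3)^n * (1/3) * (3/2) = (1/3)^n * 1/2.
So g(n) = (1/3)^n / 2. Since g(n) -> 0, (a_n) is Cauchy.
Now solve g(N) < 3/1000: (1/3)^N / 2 < 3/1000 <=> 3^N > 1 / (2 * 3/1000) = 500/3.
Check powers of 3: 3^4 = 81 <= 500/3, 3^5 = 243 > 500/3.
So the smallest such N is 5. Check: g(5) = 1/(2 * 243) = 1/486 < 3/1000.

5


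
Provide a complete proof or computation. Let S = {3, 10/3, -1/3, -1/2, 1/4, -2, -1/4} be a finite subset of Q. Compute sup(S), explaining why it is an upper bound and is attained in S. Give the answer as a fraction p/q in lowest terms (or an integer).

S is finite, so sup(S) = max(S).
Sorted decreasing:
10/3, 3, 1/4, -1/4, -1/3, -1/2, -2
The extremum is 10/3.
For every x in S, x <= 10/3. And 10/3 is in S, so it is attained.
Therefore sup(S) = 10/3.

10/3


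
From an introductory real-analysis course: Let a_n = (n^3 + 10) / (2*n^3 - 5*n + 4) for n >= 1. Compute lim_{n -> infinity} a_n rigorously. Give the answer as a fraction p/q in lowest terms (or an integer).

Divide numerator and denominator by n^3, the highest power:
numerator / n^3 = 1 + 10/n^3
denominator / n^3 = 2 - 5/n^2 + 4/n^3
As n -> infinity, all terms of the form c/n^k (k >= 1) tend to 0.
So numerator / n^3 -> 1 and denominator / n^3 -> 2.
Therefore lim a_n = 1/2.

1/2


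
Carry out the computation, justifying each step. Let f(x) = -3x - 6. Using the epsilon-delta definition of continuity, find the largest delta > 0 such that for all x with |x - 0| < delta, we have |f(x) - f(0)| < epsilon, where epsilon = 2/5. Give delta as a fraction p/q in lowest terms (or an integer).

We compute f(0) = -3*(0) - 6 = -6.
|f(x) - f(0)| = |-3x - 6 - (-6)| = |-3(x - 0)| = 3|x - 0|.
We need 3|x - 0| < 2/5, i.e. |x - 0| < 2/5 / 3 = 2/15.
So any delta <= 2/15 works. Conversely, if delta > 2/15, then x = 0 + 2/15 satisfies |x - 0| = 2/15 < delta but |f(x) - f(0)| = 3 * 2/15 = 2/5, which is not < 2/5; so no larger delta works.
Hence the largest such delta is 2/15.

2/15


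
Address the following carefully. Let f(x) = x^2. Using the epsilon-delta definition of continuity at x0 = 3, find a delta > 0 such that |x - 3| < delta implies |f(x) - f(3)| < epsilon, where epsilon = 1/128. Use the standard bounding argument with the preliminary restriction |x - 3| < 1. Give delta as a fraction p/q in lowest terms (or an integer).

Factor: |x^2 - (3)^2| = |x - 3| * |x + 3|.
Impose |x - 3| < 1 first. Then |x + 3| = |(x - 3) + 2*(3)| <= |x - 3| + 2*|3| < 1 + 6 = 7.
So |x^2 - (3)^2| < delta * 7.
We need delta * 7 <= 1/128, i.e. delta <= 1/128/7 = 1/896.
Since 1/896 < 1, this is tighter than 1; take delta = 1/896.
So delta = 1/896 works.

1/896


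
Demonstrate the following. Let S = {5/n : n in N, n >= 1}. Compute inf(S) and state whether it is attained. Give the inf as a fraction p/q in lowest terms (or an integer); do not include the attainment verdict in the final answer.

Analysis:
- Values: 5, 5/2, 5/3, 5/4, ... strictly decreasing.
- The maximum is 5 (n=1); sup = 5 (attained).
- The set is bounded below by 0; 5/n -> 0 so 0 is the greatest lower bound.
- 0 is not in the set, so inf = 0 is not attained.
Conclusion: inf(S) = 0, not attained in S.

0


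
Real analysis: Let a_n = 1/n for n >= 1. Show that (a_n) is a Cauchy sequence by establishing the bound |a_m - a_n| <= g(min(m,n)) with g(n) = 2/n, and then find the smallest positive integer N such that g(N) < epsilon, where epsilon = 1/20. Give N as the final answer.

For any m, n >= 1, by the triangle inequality:
|a_m - a_n| = |1/m - 1/n| <= 1/m + 1/n <= 2/min(m,n).
So g(n) = 2/n bounds the Cauchy difference. Since g(n) -> 0, (a_n) is Cauchy.
Now solve g(N) < 1/20: 2/N < 1/20 <=> N > 2 / (1/20) = 40.
The smallest integer strictly greater than 40 is N = 41.
Check: g(41) = 2/41 = 2/41 < 1/20; g(40) = 1/20 >= 1/20. So N = 41.

41


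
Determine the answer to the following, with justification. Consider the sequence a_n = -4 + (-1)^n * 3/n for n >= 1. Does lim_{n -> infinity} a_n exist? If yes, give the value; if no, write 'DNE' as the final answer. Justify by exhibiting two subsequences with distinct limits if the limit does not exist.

Examine the behaviour of a_n along subsequences.
Even-n subsequence a_{2k} = -4 + 3/(2k) -> -4. Odd-n subsequence a_{2k+1} = -4 - 3/(2k+1) -> -4. Both tend to -4, which suggests the limit is -4; verify directly.
|a_n - (-4)| = |(-1)^n * 3/n| = 3/n for every n >= 1.
Given epsilon > 0, choose a positive integer N > 3/epsilon. Then for all n >= N, |a_n - (-4)| = 3/n <= 3/N < epsilon.
So by the definition of the limit, lim a_n exists and equals -4.

-4


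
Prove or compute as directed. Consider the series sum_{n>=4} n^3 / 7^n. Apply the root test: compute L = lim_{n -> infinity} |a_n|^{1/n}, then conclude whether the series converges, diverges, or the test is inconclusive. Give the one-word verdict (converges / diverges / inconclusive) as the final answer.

Let a_n denote the general term. Form |a_n|^(1/n) and simplify:
|a_n|^(1/n) = n^(3/n)/7
Take the limit as n -> infinity: L = 1/7.
Since L = 1/7 < 1, the root test implies convergence.

converges


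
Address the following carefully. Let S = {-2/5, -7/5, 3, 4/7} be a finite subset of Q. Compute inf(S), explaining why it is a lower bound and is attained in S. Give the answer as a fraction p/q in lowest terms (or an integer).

S is finite, so inf(S) = min(S).
Sorted increasing:
-7/5, -2/5, 4/7, 3
The extremum is -7/5.
For every x in S, x >= -7/5. And -7/5 is in S, so it is attained.
Therefore inf(S) = -7/5.

-7/5


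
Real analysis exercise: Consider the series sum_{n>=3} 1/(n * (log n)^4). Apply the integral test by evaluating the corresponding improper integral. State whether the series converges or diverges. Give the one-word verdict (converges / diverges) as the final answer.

Let f(x) = 1/(x*log(x)^4). Then f is positive, continuous, and decreasing on [3, infinity), so the integral test applies.
Compute the improper integral int_{3}^infinity f(x) dx:
  antiderivative F(x) = -1/(3*log(x)^3).
  F(x) -> 0 as x -> infinity.  int = 0 - F(3) = 1/(3*log(3)^3) < infinity. By the integral test, the series converges.

converges


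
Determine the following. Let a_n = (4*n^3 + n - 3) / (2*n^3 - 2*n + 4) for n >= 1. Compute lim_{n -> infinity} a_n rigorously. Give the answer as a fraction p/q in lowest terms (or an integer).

Divide numerator and denominator by n^3, the highest power:
numerator / n^3 = 4 + n^(-2) - 3/n^3
denominator / n^3 = 2 - 2/n^2 + 4/n^3
As n -> infinity, all terms of the form c/n^k (k >= 1) tend to 0.
So numerator / n^3 -> 4 and denominator / n^3 -> 2.
Therefore lim a_n = 2.

2


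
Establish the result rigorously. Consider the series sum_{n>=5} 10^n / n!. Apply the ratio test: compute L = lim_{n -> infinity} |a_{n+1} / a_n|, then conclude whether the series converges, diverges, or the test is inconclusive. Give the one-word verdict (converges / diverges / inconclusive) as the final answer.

Let a_n denote the general term. Form the ratio a_{n+1}/a_n and simplify:
a_{n+1}/a_n = 10/(n + 1)
Take the limit as n -> infinity: L = 0.
Since L = 0 < 1, the ratio test implies the series converges.

converges


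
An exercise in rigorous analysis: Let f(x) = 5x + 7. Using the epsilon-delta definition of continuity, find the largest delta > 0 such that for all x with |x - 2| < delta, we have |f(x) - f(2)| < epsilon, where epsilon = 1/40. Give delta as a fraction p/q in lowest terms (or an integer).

We compute f(2) = 5*(2) + 7 = 17.
|f(x) - f(2)| = |5x + 7 - (17)| = |5(x - 2)| = 5|x - 2|.
We need 5|x - 2| < 1/40, i.e. |x - 2| < 1/40 / 5 = 1/200.
So any delta <= 1/200 works. Conversely, if delta > 1/200, then x = 2 + 1/200 satisfies |x - 2| = 1/200 < delta but |f(x) - f(2)| = 5 * 1/200 = 1/40, which is not < 1/40; so no larger delta works.
Hence the largest such delta is 1/200.

1/200


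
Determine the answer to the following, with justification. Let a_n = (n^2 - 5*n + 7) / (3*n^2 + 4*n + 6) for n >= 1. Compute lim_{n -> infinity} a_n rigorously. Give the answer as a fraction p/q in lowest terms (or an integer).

Divide numerator and denominator by n^2, the highest power:
numerator / n^2 = 1 - 5/n + 7/n^2
denominator / n^2 = 3 + 4/n + 6/n^2
As n -> infinity, all terms of the form c/n^k (k >= 1) tend to 0.
So numerator / n^2 -> 1 and denominator / n^2 -> 3.
Therefore lim a_n = 1/3.

1/3


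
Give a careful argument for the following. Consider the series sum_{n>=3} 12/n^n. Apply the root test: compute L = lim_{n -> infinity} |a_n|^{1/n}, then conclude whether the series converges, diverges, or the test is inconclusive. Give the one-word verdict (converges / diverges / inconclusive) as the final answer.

Let a_n denote the general term. Form |a_n|^(1/n) and simplify:
|a_n|^(1/n) = 12^(1/n)/n
Take the limit as n -> infinity: L = 0.
Since L = 0 < 1, the root test implies convergence.

converges


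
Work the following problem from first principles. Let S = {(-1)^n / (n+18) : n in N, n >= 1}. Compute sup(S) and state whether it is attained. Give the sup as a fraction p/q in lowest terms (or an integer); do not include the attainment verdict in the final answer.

Analysis:
- Values: -1/19, 1/20, -1/21, 1/22, -1/23, ...
- Positive terms (even n): 1/(2+18), 1/(4+18), ... decreasing -> max = 1/20 (n=2).
- Negative terms (odd n): -1/(1+18), -1/(3+18), ... increasing -> min = -1/19 (n=1).
- So sup = 1/20 (attained at n=2); inf = -1/19 (attained at n=1).
Conclusion: sup(S) = 1/20, attained in S.

1/20


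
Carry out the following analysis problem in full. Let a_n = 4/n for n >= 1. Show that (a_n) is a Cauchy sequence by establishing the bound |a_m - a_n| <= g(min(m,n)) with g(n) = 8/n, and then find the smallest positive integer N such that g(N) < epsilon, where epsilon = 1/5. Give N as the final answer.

For any m, n >= 1, by the triangle inequality:
|a_m - a_n| = |4/m - 4/n| <= 4*1/m + 4*1/n <= 8/min(m,n).
So g(n) = 8/n bounds the Cauchy difference. Since g(n) -> 0, (a_n) is Cauchy.
Now solve g(N) < 1/5: 8/N < 1/5 <=> N > 8 / (1/5) = 40.
The smallest integer strictly greater than 40 is N = 41.
Check: g(41) = 8/41 = 8/41 < 1/5; g(40) = 1/5 >= 1/5. So N = 41.

41


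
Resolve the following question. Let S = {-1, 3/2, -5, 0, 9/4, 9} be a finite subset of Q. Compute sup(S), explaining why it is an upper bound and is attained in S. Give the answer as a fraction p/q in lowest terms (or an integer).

S is finite, so sup(S) = max(S).
Sorted decreasing:
9, 9/4, 3/2, 0, -1, -5
The extremum is 9.
For every x in S, x <= 9. And 9 is in S, so it is attained.
Therefore sup(S) = 9.

9


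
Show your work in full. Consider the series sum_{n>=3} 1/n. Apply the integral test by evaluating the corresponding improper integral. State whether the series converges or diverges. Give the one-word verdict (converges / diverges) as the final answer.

Let f(x) = 1/x. Then f is positive, continuous, and decreasing on [3, infinity), so the integral test applies.
Compute the improper integral int_{3}^infinity f(x) dx:
  antiderivative F(x) = log(x).
  As x -> infinity, log(x) -> infinity.
  So int = infinity - log(3) = infinity. By the integral test, the series diverges.

diverges


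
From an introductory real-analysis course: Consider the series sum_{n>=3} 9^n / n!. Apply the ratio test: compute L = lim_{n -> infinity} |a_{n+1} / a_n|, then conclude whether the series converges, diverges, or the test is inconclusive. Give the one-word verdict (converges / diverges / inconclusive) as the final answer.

Let a_n denote the general term. Form the ratio a_{n+1}/a_n and simplify:
a_{n+1}/a_n = 9/(n + 1)
Take the limit as n -> infinity: L = 0.
Since L = 0 < 1, the ratio test implies the series converges.

converges


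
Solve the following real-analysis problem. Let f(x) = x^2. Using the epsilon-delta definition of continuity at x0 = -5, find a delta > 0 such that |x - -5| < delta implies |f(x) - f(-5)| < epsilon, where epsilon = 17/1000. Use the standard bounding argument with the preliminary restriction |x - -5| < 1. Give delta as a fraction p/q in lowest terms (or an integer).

Factor: |x^2 - (-5)^2| = |x - -5| * |x + -5|.
Impose |x - -5| < 1 first. Then |x + -5| = |(x - -5) + 2*(-5)| <= |x - -5| + 2*|-5| < 1 + 10 = 11.
So |x^2 - (-5)^2| < delta * 11.
We need delta * 11 <= 17/1000, i.e. delta <= 17/1000/11 = 17/11000.
Since 17/11000 < 1, this is tighter than 1; take delta = 17/11000.
So delta = 17/11000 works.

17/11000


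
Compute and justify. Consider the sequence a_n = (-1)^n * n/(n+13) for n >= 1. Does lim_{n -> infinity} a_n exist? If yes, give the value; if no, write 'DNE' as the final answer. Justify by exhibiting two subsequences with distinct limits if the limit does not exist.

Examine the behaviour of a_n along subsequences.
a_{2k} = 2k/(2k+13) -> 1. a_{2k+1} = -(2k+1)/(2k+14) -> -1.
Since these two subsequential limits are 1 and -1, distinct, the full sequence cannot converge (a convergent sequence has all subsequences tending to the same limit). So lim a_n does not exist.

DNE


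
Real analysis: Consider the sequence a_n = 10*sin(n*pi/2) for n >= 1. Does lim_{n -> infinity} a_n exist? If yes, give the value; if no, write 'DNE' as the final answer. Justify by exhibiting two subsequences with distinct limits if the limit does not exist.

Examine the behaviour of a_n along subsequences.
a_{4k+1} = 10*sin(pi/2 + 2k*pi) = 10 -> 10. a_{4k+3} = 10*sin(3pi/2 + 2k*pi) = -10 -> -10.
Since these two subsequential limits are 10 and -10, distinct, the full sequence cannot converge (a convergent sequence has all subsequences tending to the same limit). So lim a_n does not exist.

DNE


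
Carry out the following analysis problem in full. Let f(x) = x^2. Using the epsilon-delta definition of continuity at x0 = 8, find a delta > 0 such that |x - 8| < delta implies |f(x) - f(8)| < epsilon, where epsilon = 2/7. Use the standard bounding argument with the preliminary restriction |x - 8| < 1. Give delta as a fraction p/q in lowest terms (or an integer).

Factor: |x^2 - (8)^2| = |x - 8| * |x + 8|.
Impose |x - 8| < 1 first. Then |x + 8| = |(x - 8) + 2*(8)| <= |x - 8| + 2*|8| < 1 + 16 = 17.
So |x^2 - (8)^2| < delta * 17.
We need delta * 17 <= 2/7, i.e. delta <= 2/7/17 = 2/119.
Since 2/119 < 1, this is tighter than 1; take delta = 2/119.
So delta = 2/119 works.

2/119


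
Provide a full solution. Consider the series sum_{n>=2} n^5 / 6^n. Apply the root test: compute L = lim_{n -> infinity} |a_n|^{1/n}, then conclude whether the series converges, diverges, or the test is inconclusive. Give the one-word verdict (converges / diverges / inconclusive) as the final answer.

Let a_n denote the general term. Form |a_n|^(1/n) and simplify:
|a_n|^(1/n) = n^(5/n)/6
Take the limit as n -> infinity: L = 1/6.
Since L = 1/6 < 1, the root test implies convergence.

converges


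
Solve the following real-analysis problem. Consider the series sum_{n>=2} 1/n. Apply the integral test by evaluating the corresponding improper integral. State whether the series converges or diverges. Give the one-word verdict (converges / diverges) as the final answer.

Let f(x) = 1/x. Then f is positive, continuous, and decreasing on [2, infinity), so the integral test applies.
Compute the improper integral int_{2}^infinity f(x) dx:
  antiderivative F(x) = log(x).
  As x -> infinity, log(x) -> infinity.
  So int = infinity - log(2) = infinity. By the integral test, the series diverges.

diverges


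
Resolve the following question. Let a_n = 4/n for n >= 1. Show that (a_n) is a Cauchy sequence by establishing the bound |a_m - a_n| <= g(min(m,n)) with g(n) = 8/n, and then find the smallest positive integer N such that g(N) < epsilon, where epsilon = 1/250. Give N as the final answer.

For any m, n >= 1, by the triangle inequality:
|a_m - a_n| = |4/m - 4/n| <= 4*1/m + 4*1/n <= 8/min(m,n).
So g(n) = 8/n bounds the Cauchy difference. Since g(n) -> 0, (a_n) is Cauchy.
Now solve g(N) < 1/250: 8/N < 1/250 <=> N > 8 / (1/250) = 2000.
The smallest integer strictly greater than 2000 is N = 2001.
Check: g(2001) = 8/2001 = 8/2001 < 1/250; g(2000) = 1/250 >= 1/250. So N = 2001.

2001


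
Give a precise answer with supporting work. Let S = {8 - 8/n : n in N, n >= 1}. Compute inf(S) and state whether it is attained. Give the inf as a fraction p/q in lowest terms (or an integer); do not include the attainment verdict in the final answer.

Analysis:
- Values: 0, 4, 16/3, 6, ... strictly increasing.
- Minimum is 0 (n=1); inf = 0 (attained).
- 8 - 8/n -> 8 from below; sup = 8, not attained.
Conclusion: inf(S) = 0, attained in S.

0


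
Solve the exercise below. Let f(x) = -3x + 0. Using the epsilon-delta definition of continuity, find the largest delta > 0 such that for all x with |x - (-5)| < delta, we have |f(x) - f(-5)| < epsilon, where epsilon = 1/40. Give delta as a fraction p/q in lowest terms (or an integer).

We compute f(-5) = -3*(-5) + 0 = 15.
|f(x) - f(-5)| = |-3x + 0 - (15)| = |-3(x - (-5))| = 3|x - (-5)|.
We need 3|x - (-5)| < 1/40, i.e. |x - (-5)| < 1/40 / 3 = 1/120.
So any delta <= 1/120 works. Conversely, if delta > 1/120, then x = -5 + 1/120 satisfies |x - (-5)| = 1/120 < delta but |f(x) - f(-5)| = 3 * 1/120 = 1/40, which is not < 1/40; so no larger delta works.
Hence the largest such delta is 1/120.

1/120


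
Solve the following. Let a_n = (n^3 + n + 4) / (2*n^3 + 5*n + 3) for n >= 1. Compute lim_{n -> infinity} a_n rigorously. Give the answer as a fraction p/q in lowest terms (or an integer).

Divide numerator and denominator by n^3, the highest power:
numerator / n^3 = 1 + n^(-2) + 4/n^3
denominator / n^3 = 2 + 5/n^2 + 3/n^3
As n -> infinity, all terms of the form c/n^k (k >= 1) tend to 0.
So numerator / n^3 -> 1 and denominator / n^3 -> 2.
Therefore lim a_n = 1/2.

1/2
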